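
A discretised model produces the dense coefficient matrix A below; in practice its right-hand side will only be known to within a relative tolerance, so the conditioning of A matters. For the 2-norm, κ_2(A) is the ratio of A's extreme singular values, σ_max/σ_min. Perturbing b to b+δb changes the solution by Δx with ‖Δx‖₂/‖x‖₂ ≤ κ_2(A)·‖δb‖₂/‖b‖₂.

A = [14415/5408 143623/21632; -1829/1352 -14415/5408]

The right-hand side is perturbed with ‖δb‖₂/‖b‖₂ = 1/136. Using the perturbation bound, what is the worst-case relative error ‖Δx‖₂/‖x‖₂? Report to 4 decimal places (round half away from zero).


0.2353

form AᵀA = [1546249/173056 14746545/692224; 14746545/692224 141729241/2768896] with trace 985025/16384 and determinant 923521/262144
char-poly roots: 961/16 and 961/16384
σ_max=√(961/16)=(31/4), σ_min=√(961/16384)=(31/128) → κ = 32.0000
worst-case relative error ≤ 32.0000 × 1/136 = 0.2353


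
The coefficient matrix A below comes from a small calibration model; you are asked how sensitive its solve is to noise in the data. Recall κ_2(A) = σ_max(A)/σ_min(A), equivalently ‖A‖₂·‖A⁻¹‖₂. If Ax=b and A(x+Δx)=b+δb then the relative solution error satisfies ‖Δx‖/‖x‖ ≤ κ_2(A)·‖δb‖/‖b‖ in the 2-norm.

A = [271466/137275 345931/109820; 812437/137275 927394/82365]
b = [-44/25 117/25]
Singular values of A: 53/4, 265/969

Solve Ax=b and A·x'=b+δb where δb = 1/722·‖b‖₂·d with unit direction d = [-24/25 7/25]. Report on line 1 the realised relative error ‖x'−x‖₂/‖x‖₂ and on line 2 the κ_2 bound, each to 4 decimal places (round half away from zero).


largest singular value 53/4, smallest 265/969
κ_2(A) = (53/4) / (265/969) = 48.4500
perturbation bound = 48.4500·1/722 = 0.0671
solve Ax = b  →  x = [-9.5372 5.4286]
2-norm of b is 5.0000; of x, 10.9740
re-solving with b+δb shifts x by Δx of norm 0.0253
dividing the unrounded norms, ‖Δx‖/‖x‖ = 0.0023
so the bound overstates the realised error by a factor of ≈ 29.0810 (computed from the unrounded values)

0.0023
0.0671


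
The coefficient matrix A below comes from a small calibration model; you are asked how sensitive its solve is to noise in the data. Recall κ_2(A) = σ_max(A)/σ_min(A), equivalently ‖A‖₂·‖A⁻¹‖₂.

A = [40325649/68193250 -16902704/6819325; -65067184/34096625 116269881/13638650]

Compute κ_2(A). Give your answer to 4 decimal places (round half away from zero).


AᵀA = [29697778723249/7440510952900 -6597572999472/372025547645; -6597572999472/372025547645 23458385340481/297620438116]; tr = 183271092277/2213120450, det = 68574961/708198544
eigenvalues of AᵀA: λ = (tr ± √(tr²−4·det))/2 = 8281/100, 207025/177049636
κ = σ_max/σ_min = (91/10)/(455/13306) = 266.1200

266.1200


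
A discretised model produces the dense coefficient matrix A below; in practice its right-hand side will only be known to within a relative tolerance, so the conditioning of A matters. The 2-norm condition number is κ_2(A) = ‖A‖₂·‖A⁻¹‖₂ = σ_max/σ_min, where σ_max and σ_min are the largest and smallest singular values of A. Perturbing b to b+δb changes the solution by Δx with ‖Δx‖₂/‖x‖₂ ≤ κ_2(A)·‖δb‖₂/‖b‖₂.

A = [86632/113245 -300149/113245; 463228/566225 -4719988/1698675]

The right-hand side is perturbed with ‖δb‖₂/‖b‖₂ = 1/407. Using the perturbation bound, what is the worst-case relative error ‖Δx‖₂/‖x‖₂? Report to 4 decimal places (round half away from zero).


form AᵀA = [478249424/381225625 -4918690504/1143676875; -4918690504/1143676875 50592635809/3431030625] with trace 87835009/5489649 and determinant 10000/5489649
λ_max, λ_min = (87835009/5489649 ± √7714769220070081/30136246143201)/2 = 16, 625/5489649
so κ_2 = √(16 / (625/5489649)) = 374.8800
perturbation bound = 374.8800·1/407 = 0.9211

0.9211


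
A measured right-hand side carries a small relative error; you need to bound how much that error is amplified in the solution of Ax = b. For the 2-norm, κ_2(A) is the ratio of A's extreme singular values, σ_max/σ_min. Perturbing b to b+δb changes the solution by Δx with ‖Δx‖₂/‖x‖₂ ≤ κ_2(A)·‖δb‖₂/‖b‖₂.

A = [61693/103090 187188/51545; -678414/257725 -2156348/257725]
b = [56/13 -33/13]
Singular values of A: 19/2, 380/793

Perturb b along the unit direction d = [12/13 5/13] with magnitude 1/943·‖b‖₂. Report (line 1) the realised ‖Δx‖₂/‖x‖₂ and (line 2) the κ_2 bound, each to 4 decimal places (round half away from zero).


from the listed singular values, σ₁ = 19/2, σ_n = 380/793
κ_2(A) = (19/2) / (380/793) = 19.8250
perturbation bound = 19.8250·1/943 = 0.0210
solve Ax = b  →  x = [-5.8922 2.1572]
‖b‖ = 5.0000, ‖x‖ = 6.2747
Δx = A⁻¹·δb where δb = 1/943·5.0000·d; ‖Δx‖ = 0.0111
dividing the unrounded norms, ‖Δx‖/‖x‖ = 0.0018
realised/bound (from unrounded values) ≈ 0.0839

0.0018
0.0210


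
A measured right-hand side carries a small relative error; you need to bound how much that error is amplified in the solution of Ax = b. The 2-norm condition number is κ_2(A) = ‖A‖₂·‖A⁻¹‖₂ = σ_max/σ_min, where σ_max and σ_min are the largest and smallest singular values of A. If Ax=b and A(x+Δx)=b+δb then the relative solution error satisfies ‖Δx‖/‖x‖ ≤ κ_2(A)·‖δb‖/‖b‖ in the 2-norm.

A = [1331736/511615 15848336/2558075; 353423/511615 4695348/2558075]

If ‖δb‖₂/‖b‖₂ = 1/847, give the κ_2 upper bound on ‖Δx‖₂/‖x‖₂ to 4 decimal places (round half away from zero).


0.1162

M = AᵀA = [75937143625/10469996329 182121948540/10469996329; 182121948540/10469996329 437145674896/10469996329]. tr(M)=3035993009/61952641, det(M)=15366400/61952641
eigenvalues of AᵀA: λ = (tr ± √(tr²−4·det))/2 = 49, 313600/61952641
κ_2(A) = √(λ_max/λ_min) = √(49 / (313600/61952641)) = 98.3875
κ_2(A)·‖δb‖/‖b‖ = 0.1162


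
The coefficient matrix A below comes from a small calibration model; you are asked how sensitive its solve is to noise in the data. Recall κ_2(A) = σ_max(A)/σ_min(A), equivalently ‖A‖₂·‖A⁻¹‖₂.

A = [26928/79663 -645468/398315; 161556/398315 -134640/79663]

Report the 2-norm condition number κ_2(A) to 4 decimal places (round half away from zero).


AᵀA = [52590096/188650225 -46531584/37730045; -46531584/37730045 1034277264/188650225]; tr = 129312/22445, det = 20736/2805625
eigenvalues of AᵀA: λ = (tr ± √(tr²−4·det))/2 = 144/25, 144/112225
σ_max=√(144/25)=(12/5), σ_min=√(144/112225)=(12/335) → κ = 67.0000

67.0000


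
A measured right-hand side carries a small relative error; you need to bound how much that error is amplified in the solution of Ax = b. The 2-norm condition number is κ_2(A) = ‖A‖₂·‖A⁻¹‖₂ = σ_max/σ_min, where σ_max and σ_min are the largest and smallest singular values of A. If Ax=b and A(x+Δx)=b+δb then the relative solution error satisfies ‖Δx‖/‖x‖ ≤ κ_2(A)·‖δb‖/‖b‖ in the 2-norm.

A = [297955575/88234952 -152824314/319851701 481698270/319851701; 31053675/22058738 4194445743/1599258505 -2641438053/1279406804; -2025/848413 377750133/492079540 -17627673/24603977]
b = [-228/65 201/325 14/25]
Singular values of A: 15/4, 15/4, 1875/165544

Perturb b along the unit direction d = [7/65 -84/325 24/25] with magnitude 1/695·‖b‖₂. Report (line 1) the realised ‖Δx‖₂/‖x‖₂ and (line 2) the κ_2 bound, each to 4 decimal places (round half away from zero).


0.4764
0.4764

largest singular value 15/4, smallest 1875/165544
condition number: (15/4) ÷ (1875/165544) = 331.0880
perturbation bound = 331.0880·1/695 = 0.4764
solve Ax = b  →  x = [-0.7805 0.2651 -0.4950]
2-norm of b is 3.6056; of x, 0.9615
re-solving with b+δb shifts x by Δx of norm 0.4580
realised ‖Δx‖/‖x‖ = 0.4764
realised/bound = 1 exactly: the bound is attained for this b and d


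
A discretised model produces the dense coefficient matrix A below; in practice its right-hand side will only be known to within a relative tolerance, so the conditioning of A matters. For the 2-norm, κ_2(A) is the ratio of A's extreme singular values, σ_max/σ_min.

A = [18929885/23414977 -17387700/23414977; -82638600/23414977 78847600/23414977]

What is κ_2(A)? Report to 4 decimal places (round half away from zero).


M = AᵀA = [4275716095225/326151783409 -4071982414500/326151783409; -4071982414500/326151783409 3878213050000/326151783409]. tr(M)=9695516225/387814249, det(M)=4000000/387814249
solving λ² − 9695516225/387814249·λ + 4000000/387814249 = 0 gives λ = 25, 160000/387814249
so κ_2 = √(25 / (160000/387814249)) = 246.1625

246.1625


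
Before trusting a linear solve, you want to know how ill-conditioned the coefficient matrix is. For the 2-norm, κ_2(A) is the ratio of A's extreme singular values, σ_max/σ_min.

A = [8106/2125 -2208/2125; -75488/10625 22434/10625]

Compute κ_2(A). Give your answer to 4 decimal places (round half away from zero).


form AᵀA = [25401796/390625 -7408128/390625; -7408128/390625 2163204/390625] with trace 44104/625 and determinant 7056/15625
eigenvalues of AᵀA: λ = (tr ± √(tr²−4·det))/2 = 1764/25, 4/625
σ_max=√(1764/25)=(42/5), σ_min=√(4/625)=(2/25) → κ = 105.0000

105.0000


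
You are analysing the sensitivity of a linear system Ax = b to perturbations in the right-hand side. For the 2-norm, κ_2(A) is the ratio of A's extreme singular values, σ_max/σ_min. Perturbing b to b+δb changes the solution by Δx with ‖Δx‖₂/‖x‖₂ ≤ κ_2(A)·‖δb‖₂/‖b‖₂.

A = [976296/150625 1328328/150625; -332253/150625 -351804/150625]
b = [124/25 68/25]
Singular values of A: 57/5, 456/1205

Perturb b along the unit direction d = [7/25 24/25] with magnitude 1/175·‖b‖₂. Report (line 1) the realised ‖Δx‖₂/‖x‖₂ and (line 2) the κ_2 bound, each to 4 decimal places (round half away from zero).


σ_max = 57/5, σ_min = 456/1205
condition number: (57/5) ÷ (456/1205) = 30.1250
κ_2(A)·‖δb‖/‖b‖ = 0.1721
solve Ax = b  →  x = [-8.2456 6.6228]
‖b‖ = 5.6569, ‖x‖ = 10.5760
δb = ε·‖b‖·d = [0.0091 0.0310]; solving A·Δx = δb gives ‖Δx‖ = 0.0854
relative error = 0.0081
tightness: 0.0081 against a bound of 0.1721 (unrounded ratio ≈ 0.0469)

0.0081
0.1721


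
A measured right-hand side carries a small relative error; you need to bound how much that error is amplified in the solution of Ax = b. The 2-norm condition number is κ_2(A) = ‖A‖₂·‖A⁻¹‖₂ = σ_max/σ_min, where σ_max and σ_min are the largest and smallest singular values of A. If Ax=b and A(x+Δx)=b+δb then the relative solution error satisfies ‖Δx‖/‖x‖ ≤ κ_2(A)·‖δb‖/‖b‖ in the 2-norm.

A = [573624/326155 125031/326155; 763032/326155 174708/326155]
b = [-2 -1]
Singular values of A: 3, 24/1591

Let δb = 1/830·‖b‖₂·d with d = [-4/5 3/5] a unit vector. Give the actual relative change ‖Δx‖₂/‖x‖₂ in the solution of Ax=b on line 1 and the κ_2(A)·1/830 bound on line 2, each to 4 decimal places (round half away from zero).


0.0027
0.2396

σ_max = 3, σ_min = 24/1591
condition number: 3 ÷ (24/1591) = 198.8750
worst-case relative error ≤ 198.8750 × 1/830 = 0.2396
solve Ax = b  →  x = [-15.2022 64.5285]
‖b‖₂ = 2.2361 and ‖x‖₂ = 66.2950
re-solving with b+δb shifts x by Δx of norm 0.1786
dividing the unrounded norms, ‖Δx‖/‖x‖ = 0.0027
realised/bound (from unrounded values) ≈ 0.0112


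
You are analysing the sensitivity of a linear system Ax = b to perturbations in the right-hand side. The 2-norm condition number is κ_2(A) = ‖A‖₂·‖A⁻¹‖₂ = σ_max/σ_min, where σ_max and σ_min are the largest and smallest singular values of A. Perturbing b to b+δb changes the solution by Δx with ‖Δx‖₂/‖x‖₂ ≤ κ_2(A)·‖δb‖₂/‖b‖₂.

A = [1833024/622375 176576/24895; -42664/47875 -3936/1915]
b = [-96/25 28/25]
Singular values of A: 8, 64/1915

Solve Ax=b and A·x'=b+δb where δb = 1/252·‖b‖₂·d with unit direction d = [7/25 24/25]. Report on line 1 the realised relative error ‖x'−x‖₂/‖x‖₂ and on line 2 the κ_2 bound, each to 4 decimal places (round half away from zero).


0.9499
0.9499

largest singular value 8, smallest 64/1915
condition number: 8 ÷ (64/1915) = 239.3750
κ_2(A)·‖δb‖/‖b‖ = 0.9499
solve Ax = b  →  x = [-0.1923 -0.4615]
‖b‖ = 4.0000, ‖x‖ = 0.5000
δb = ε·‖b‖·d = [0.0044 0.0152]; solving A·Δx = δb gives ‖Δx‖ = 0.4750
dividing the unrounded norms, ‖Δx‖/‖x‖ = 0.9499
realised/bound = 1 exactly: the bound is attained for this b and d


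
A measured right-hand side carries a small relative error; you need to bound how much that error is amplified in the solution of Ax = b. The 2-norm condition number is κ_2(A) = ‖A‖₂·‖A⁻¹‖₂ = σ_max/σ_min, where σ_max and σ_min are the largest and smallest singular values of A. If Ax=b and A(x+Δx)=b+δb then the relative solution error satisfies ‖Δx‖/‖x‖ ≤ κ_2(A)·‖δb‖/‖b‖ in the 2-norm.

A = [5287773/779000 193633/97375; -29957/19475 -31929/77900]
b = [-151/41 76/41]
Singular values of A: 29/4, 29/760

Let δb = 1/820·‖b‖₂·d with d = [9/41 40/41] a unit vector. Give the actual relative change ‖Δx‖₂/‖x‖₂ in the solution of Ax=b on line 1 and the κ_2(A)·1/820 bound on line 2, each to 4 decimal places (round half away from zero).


0.0050
0.2317

largest singular value 29/4, smallest 29/760
κ = σ_max/σ_min = (29/4)/(29/760) = 190.0000
perturbation bound = 190.0000·1/820 = 0.2317
solve Ax = b  →  x = [-7.8676 25.0041]
‖b‖₂ = 4.1231 and ‖x‖₂ = 26.2127
δb = ε·‖b‖·d = [0.0011 0.0049]; solving A·Δx = δb gives ‖Δx‖ = 0.1318
relative error = 0.0050
realised/bound (from unrounded values) ≈ 0.0217


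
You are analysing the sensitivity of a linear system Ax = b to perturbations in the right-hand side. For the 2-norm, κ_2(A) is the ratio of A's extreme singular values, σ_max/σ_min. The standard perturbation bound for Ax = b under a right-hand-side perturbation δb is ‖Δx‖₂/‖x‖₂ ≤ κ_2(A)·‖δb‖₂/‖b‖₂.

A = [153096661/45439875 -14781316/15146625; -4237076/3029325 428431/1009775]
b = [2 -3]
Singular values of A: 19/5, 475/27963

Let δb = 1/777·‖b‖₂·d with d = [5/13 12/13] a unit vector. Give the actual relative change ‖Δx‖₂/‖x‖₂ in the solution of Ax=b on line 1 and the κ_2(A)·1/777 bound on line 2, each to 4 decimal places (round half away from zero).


from the listed singular values, σ₁ = 19/5, σ_n = 475/27963
κ = σ_max/σ_min = (19/5)/(475/27963) = 223.7040
bound on ‖Δx‖/‖x‖: κ·ε = 223.7040·1/777 = 0.2879
solve Ax = b  →  x = [-32.2090 -113.2504]
2-norm of b is 3.6056; of x, 117.7416
with δb = [0.0018 0.0043], A·Δx = δb → ‖Δx‖ = 0.2732
dividing the unrounded norms, ‖Δx‖/‖x‖ = 0.0023
tightness: 0.0023 against a bound of 0.2879 (unrounded ratio ≈ 0.0081)

0.0023
0.2879


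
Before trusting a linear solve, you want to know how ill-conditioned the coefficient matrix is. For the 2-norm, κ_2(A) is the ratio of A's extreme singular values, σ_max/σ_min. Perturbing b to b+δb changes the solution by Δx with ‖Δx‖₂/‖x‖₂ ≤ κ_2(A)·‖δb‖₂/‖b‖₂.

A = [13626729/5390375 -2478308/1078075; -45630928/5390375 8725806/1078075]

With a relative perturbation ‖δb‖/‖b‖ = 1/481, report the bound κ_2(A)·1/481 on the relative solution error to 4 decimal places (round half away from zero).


AᵀA = [3628590933409/46489828225 -691100570916/9297965645; -691100570916/9297965645 131650721428/1859593129]; tr = 8228131949/55279225, det = 55383364/55279225
char-poly roots: 3721/25 and 14884/2211169
so κ_2 = √((3721/25) / (14884/2211169)) = 148.7000
perturbation bound = 148.7000·1/481 = 0.3091

0.3091


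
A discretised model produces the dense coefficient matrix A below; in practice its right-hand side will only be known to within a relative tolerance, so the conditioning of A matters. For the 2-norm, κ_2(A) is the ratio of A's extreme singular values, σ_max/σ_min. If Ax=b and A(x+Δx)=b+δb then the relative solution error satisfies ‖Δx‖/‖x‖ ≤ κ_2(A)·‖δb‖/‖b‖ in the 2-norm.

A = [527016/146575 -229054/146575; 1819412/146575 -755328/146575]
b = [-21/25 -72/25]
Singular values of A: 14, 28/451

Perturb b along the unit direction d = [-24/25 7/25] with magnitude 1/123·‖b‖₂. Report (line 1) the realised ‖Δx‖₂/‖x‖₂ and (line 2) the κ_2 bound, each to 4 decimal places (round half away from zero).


1.8333
1.8333

σ_max = 14, σ_min = 28/451
condition number: 14 ÷ (28/451) = 225.5000
worst-case relative error ≤ 225.5000 × 1/123 = 1.8333
solve Ax = b  →  x = [-0.1978 0.0824]
‖b‖ = 3.0000, ‖x‖ = 0.2143
re-solving with b+δb shifts x by Δx of norm 0.3929
realised ‖Δx‖/‖x‖ = 1.8333
realised/bound = 1 exactly: the bound is attained for this b and d


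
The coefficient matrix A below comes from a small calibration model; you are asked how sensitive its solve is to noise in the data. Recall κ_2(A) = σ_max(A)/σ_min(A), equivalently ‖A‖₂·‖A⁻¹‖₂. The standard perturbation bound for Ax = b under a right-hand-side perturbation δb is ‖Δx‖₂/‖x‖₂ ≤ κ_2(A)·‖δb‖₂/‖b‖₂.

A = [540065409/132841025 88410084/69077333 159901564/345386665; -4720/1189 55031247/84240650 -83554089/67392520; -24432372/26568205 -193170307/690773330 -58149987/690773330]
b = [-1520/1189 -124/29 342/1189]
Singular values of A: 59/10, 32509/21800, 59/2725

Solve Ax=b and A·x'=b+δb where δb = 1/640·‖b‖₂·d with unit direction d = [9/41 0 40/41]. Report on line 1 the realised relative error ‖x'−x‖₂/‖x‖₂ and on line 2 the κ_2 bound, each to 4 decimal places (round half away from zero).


0.1194
0.4258

σ_max = 59/10, σ_min = 59/2725
κ = σ_max/σ_min = (59/10)/(59/2725) = 272.5000
κ_2(A)·‖δb‖/‖b‖ = 0.4258
solve Ax = b  →  x = [0.3307 -2.4474 1.1004]
2-norm of b is 4.4721; of x, 2.7037
δb = ε·‖b‖·d = [0.0015 0.0000 0.0068]; solving A·Δx = δb gives ‖Δx‖ = 0.3227
dividing the unrounded norms, ‖Δx‖/‖x‖ = 0.1194
so the bound overstates the realised error by a factor of ≈ 3.5669 (computed from the unrounded values)


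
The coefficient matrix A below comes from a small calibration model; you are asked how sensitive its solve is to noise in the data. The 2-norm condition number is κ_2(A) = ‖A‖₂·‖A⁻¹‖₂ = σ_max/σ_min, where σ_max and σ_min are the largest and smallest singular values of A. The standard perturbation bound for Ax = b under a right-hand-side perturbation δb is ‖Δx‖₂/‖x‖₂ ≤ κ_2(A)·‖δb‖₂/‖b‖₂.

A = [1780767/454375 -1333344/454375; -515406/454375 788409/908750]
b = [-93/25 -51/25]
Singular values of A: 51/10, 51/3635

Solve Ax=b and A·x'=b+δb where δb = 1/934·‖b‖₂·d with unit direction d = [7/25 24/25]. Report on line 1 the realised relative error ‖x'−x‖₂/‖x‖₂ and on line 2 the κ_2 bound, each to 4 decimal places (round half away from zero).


σ_max = 51/10, σ_min = 51/3635
κ_2(A) = (51/10) / (51/3635) = 363.5000
perturbation bound = 363.5000·1/934 = 0.3892
solve Ax = b  →  x = [-128.7647 -170.7059]
‖b‖ = 4.2426, ‖x‖ = 213.8243
Δx = A⁻¹·δb where δb = 1/934·4.2426·d; ‖Δx‖ = 0.3238
dividing the unrounded norms, ‖Δx‖/‖x‖ = 0.0015
realised/bound (from unrounded values) ≈ 0.0039

0.0015
0.3892


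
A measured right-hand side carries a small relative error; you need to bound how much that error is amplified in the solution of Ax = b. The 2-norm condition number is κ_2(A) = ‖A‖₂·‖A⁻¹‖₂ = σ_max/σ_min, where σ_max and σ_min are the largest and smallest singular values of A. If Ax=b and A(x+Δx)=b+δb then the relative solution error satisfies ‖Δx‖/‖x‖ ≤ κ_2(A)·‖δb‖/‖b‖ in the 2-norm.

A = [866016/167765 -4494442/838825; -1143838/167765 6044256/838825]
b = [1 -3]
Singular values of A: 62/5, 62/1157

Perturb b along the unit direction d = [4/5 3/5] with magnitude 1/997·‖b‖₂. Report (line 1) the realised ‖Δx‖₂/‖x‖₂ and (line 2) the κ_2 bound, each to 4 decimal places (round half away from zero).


σ_max = 62/5, σ_min = 62/1157
κ_2(A) = (62/5) / (62/1157) = 231.4000
perturbation bound = 231.4000·1/997 = 0.2321
solve Ax = b  →  x = [-13.3465 -13.0451]
‖b‖₂ = 3.1623 and ‖x‖₂ = 18.6629
Δx = A⁻¹·δb where δb = 1/997·3.1623·d; ‖Δx‖ = 0.0592
dividing the unrounded norms, ‖Δx‖/‖x‖ = 0.0032
tightness: 0.0032 against a bound of 0.2321 (unrounded ratio ≈ 0.0137)

0.0032
0.2321


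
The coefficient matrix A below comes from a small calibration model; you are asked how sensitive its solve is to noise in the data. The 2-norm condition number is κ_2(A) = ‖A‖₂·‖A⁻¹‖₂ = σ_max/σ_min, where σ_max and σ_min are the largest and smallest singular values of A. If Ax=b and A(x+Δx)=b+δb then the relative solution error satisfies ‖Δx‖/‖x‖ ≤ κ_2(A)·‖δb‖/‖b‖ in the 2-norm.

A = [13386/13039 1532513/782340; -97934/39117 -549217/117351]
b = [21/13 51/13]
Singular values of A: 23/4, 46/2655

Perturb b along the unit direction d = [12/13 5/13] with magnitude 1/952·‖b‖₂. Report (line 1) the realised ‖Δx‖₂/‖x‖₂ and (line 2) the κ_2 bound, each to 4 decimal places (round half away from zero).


0.0015
0.3486

from the listed singular values, σ₁ = 23/4, σ_n = 46/2655
κ = σ_max/σ_min = (23/4)/(46/2655) = 331.8750
worst-case relative error ≤ 331.8750 × 1/952 = 0.3486
solve Ax = b  →  x = [-153.0269 81.0230]
‖b‖ = 4.2426, ‖x‖ = 173.1530
δb = ε·‖b‖·d = [0.0041 0.0017]; solving A·Δx = δb gives ‖Δx‖ = 0.2572
relative error = 0.0015
tightness: 0.0015 against a bound of 0.3486 (unrounded ratio ≈ 0.0043)


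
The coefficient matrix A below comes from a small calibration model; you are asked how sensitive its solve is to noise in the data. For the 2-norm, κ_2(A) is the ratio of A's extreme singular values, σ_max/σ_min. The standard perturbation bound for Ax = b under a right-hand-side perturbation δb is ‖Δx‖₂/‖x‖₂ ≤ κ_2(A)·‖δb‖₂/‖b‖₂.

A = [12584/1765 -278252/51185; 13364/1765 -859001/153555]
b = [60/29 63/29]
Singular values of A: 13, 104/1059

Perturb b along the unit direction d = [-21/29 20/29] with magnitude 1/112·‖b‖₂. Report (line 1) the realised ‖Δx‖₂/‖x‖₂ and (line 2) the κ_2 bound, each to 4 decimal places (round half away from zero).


1.1819
1.1819

from the listed singular values, σ₁ = 13, σ_n = 104/1059
condition number: 13 ÷ (104/1059) = 132.3750
worst-case relative error ≤ 132.3750 × 1/112 = 1.1819
solve Ax = b  →  x = [0.1846 -0.1385]
‖b‖ = 3.0000, ‖x‖ = 0.2308
Δx = A⁻¹·δb where δb = 1/112·3.0000·d; ‖Δx‖ = 0.2728
relative error = 1.1819
so the bound is sharp here: realised error equals the bound


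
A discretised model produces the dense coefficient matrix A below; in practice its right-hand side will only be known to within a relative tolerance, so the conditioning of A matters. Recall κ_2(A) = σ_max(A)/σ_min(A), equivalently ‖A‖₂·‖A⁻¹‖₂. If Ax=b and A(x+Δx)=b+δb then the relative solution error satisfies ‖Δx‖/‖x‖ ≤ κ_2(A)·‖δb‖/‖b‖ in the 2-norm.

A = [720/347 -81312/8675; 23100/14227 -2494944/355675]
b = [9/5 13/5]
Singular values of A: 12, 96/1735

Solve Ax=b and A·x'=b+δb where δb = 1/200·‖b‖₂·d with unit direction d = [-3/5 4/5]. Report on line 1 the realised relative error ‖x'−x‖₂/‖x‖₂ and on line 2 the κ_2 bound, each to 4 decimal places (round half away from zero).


from the listed singular values, σ₁ = 12, σ_n = 96/1735
condition number: 12 ÷ (96/1735) = 216.8750
perturbation bound = 216.8750·1/200 = 1.0844
solve Ax = b  →  x = [17.6870 3.7233]
2-norm of b is 3.1623; of x, 18.0746
δb = ε·‖b‖·d = [-0.0095 0.0126]; solving A·Δx = δb gives ‖Δx‖ = 0.2858
dividing the unrounded norms, ‖Δx‖/‖x‖ = 0.0158
tightness: 0.0158 against a bound of 1.0844 (unrounded ratio ≈ 0.0146)

0.0158
1.0844


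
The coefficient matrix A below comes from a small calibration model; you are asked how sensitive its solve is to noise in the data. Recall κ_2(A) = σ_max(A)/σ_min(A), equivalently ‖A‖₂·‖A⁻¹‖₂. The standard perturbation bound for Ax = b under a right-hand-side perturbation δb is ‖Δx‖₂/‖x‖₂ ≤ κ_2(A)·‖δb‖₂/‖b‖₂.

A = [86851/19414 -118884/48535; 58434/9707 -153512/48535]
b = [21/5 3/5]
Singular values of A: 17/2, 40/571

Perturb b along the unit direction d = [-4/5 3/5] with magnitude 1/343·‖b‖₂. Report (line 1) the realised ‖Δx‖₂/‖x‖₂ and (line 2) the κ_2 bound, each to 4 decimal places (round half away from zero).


0.0041
0.3538

σ_max = 17/2, σ_min = 40/571
κ_2(A) = (17/2) / (40/571) = 121.3375
worst-case relative error ≤ 121.3375 × 1/343 = 0.3538
solve Ax = b  →  x = [-19.8415 -37.9529]
‖b‖ = 4.2426, ‖x‖ = 42.8265
Δx = A⁻¹·δb where δb = 1/343·4.2426·d; ‖Δx‖ = 0.1766
dividing the unrounded norms, ‖Δx‖/‖x‖ = 0.0041
realised/bound (from unrounded values) ≈ 0.0117


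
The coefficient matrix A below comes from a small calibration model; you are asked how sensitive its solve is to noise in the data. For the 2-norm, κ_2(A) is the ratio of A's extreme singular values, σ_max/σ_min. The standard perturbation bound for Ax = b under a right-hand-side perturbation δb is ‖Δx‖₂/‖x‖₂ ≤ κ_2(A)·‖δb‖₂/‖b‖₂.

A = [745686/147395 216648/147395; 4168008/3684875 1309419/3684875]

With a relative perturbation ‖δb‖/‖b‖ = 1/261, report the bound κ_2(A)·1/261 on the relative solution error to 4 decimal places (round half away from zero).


AᵀA = [217074388644/8077515625 63311886792/8077515625; 63311886792/8077515625 18471029481/8077515625]; tr = 376872669/12924025, det = 236196/12924025
char-poly roots: 729/25 and 324/516961
κ_2(A) = √(λ_max/λ_min) = √((729/25) / (324/516961)) = 215.7000
perturbation bound = 215.7000·1/261 = 0.8264

0.8264


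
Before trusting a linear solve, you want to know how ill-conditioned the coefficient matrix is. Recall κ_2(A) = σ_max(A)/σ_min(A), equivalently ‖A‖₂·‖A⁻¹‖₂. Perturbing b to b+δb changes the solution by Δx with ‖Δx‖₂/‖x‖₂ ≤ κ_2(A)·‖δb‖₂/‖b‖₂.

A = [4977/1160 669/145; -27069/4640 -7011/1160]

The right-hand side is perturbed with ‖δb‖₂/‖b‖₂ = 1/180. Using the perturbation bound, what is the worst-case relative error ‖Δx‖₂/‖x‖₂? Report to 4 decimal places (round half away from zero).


0.6222

form AᵀA = [45162369/861184 11853135/215296; 11853135/215296 3111921/53824] with trace 112905/1024 and determinant 3969/4096
solving λ² − 112905/1024·λ + 3969/4096 = 0 gives λ = 441/4, 9/1024
κ = σ_max/σ_min = (21/2)/(3/32) = 112.0000
worst-case relative error ≤ 112.0000 × 1/180 = 0.6222


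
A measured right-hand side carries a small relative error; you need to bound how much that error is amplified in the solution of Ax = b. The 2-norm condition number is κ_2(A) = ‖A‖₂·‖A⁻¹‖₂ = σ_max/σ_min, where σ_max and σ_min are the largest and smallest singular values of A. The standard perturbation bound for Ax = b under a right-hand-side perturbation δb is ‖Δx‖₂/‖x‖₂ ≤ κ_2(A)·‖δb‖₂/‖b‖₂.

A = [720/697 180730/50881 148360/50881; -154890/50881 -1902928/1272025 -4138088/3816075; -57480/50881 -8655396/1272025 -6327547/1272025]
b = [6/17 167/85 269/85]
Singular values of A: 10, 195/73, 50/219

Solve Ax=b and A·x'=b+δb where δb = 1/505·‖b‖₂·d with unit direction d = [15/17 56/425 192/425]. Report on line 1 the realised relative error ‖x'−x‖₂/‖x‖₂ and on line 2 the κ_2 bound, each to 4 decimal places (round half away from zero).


largest singular value 10, smallest 50/219
condition number: 10 ÷ (50/219) = 43.8000
bound on ‖Δx‖/‖x‖: κ·ε = 43.8000·1/505 = 0.0867
solve Ax = b  →  x = [-0.4311 -5.4244 6.8817]
2-norm of b is 3.7417; of x, 8.7731
δb = ε·‖b‖·d = [0.0065 0.0010 0.0033]; solving A·Δx = δb gives ‖Δx‖ = 0.0325
relative error = 0.0037
so the bound overstates the realised error by a factor of ≈ 23.4472 (computed from the unrounded values)

0.0037
0.0867


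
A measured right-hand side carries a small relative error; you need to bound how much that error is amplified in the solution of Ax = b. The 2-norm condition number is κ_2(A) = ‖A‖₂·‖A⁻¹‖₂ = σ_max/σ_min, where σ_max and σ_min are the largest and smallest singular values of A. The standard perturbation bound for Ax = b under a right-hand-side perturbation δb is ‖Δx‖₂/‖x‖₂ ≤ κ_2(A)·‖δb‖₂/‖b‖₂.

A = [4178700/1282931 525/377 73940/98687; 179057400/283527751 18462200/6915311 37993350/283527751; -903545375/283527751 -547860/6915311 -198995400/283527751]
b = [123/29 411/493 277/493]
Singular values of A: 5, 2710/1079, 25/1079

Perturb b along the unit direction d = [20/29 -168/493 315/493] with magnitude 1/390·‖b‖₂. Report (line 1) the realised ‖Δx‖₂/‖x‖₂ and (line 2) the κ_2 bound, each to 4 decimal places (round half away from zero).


0.0037
0.5533

largest singular value 5, smallest 25/1079
condition number: 5 ÷ (25/1079) = 215.8000
worst-case relative error ≤ 215.8000 × 1/390 = 0.5533
solve Ax = b  →  x = [-28.0315 0.5983 126.4099]
‖b‖₂ = 4.3589 and ‖x‖₂ = 129.4820
with δb = [0.0077 -0.0038 0.0071], A·Δx = δb → ‖Δx‖ = 0.4824
dividing the unrounded norms, ‖Δx‖/‖x‖ = 0.0037
so the bound overstates the realised error by a factor of ≈ 148.5260 (computed from the unrounded values)


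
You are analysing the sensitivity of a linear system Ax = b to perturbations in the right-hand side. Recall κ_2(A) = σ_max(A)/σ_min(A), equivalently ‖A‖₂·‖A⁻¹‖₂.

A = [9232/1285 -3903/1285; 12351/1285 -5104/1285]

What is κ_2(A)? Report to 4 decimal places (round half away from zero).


AᵀA = [9511081/66049 -3962880/66049; -3962880/66049 1651369/66049]; tr = 11162450/66049, det = 28561/66049
solving λ² − 11162450/66049·λ + 28561/66049 = 0 gives λ = 169, 169/66049
so κ_2 = √(169 / (169/66049)) = 257.0000

257.0000


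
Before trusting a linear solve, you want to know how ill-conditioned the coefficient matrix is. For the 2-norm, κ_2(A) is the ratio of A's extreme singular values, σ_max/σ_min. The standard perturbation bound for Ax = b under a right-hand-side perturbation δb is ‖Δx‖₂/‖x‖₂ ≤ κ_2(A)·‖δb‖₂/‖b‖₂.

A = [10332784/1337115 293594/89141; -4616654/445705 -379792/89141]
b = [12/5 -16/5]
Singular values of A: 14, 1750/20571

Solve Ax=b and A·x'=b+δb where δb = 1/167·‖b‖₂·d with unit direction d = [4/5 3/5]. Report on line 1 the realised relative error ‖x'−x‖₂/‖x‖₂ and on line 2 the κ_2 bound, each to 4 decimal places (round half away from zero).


largest singular value 14, smallest 1750/20571
κ_2(A) = 14 / (1750/20571) = 164.5680
worst-case relative error ≤ 164.5680 × 1/167 = 0.9854
solve Ax = b  →  x = [0.2637 0.1099]
2-norm of b is 4.0000; of x, 0.2857
δb = ε·‖b‖·d = [0.0192 0.0144]; solving A·Δx = δb gives ‖Δx‖ = 0.2816
dividing the unrounded norms, ‖Δx‖/‖x‖ = 0.9854
realised/bound = 1 exactly: the bound is attained for this b and d

0.9854
0.9854


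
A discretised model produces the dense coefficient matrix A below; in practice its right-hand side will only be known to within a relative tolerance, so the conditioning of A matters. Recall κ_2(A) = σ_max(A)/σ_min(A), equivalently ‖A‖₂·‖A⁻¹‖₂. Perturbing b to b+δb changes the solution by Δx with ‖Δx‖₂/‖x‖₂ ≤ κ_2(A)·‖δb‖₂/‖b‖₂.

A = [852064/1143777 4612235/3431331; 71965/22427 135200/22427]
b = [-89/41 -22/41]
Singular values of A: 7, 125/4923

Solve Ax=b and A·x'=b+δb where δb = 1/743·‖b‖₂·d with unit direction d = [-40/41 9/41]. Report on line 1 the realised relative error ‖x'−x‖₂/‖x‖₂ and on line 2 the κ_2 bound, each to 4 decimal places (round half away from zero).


largest singular value 7, smallest 125/4923
condition number: 7 ÷ (125/4923) = 275.6880
κ_2(A)·‖δb‖/‖b‖ = 0.3710
solve Ax = b  →  x = [-69.5684 36.9412]
‖b‖ = 2.2361, ‖x‖ = 78.7681
Δx = A⁻¹·δb where δb = 1/743·2.2361·d; ‖Δx‖ = 0.1185
realised ‖Δx‖/‖x‖ = 0.0015
tightness: 0.0015 against a bound of 0.3710 (unrounded ratio ≈ 0.0041)

0.0015
0.3710


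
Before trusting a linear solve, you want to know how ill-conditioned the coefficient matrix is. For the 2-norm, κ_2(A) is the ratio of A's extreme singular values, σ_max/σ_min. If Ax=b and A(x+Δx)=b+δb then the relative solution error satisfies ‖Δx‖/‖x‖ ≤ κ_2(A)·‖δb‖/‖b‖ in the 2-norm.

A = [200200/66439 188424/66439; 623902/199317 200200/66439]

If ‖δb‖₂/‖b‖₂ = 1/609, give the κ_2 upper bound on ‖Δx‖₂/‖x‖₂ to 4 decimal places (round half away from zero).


0.2919

form AᵀA = [891764644/47238129 283082800/15746043; 283082800/15746043 89873536/5248681] with trace 2022148/56169 and determinant 256/6241
solving λ² − 2022148/56169·λ + 256/6241 = 0 gives λ = 36, 64/56169
σ_max=√36=6, σ_min=√(64/56169)=(8/237) → κ = 177.7500
perturbation bound = 177.7500·1/609 = 0.2919


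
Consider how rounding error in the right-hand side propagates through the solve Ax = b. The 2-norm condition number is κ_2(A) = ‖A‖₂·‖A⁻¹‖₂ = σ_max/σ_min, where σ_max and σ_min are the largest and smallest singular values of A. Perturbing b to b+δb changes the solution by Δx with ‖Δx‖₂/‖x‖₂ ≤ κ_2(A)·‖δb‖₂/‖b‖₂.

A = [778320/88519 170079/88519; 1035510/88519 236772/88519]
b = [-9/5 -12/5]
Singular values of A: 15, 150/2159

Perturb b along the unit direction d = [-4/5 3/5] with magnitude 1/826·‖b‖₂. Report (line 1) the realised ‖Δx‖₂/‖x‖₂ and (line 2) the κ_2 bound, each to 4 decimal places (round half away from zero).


from the listed singular values, σ₁ = 15, σ_n = 150/2159
κ_2(A) = 15 / (150/2159) = 215.9000
bound on ‖Δx‖/‖x‖: κ·ε = 215.9000·1/826 = 0.2614
solve Ax = b  →  x = [-0.1951 -0.0439]
2-norm of b is 3.0000; of x, 0.2000
δb = ε·‖b‖·d = [-0.0029 0.0022]; solving A·Δx = δb gives ‖Δx‖ = 0.0523
relative error = 0.2614
tightness: 0.2614 against a bound of 0.2614; the bound is attained (ratio 1)

0.2614
0.2614


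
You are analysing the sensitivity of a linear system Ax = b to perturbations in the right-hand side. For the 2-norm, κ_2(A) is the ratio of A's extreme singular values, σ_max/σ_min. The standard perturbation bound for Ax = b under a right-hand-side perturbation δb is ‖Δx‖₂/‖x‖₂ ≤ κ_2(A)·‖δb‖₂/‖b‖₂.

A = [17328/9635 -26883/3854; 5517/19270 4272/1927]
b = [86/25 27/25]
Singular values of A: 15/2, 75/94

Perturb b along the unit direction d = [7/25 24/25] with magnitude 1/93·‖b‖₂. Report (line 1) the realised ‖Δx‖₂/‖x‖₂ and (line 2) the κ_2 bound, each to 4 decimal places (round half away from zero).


from the listed singular values, σ₁ = 15/2, σ_n = 75/94
κ_2(A) = (15/2) / (75/94) = 9.4000
κ_2(A)·‖δb‖/‖b‖ = 0.1011
solve Ax = b  →  x = [2.5333 0.1600]
2-norm of b is 3.6056; of x, 2.5384
Δx = A⁻¹·δb where δb = 1/93·3.6056·d; ‖Δx‖ = 0.0486
dividing the unrounded norms, ‖Δx‖/‖x‖ = 0.0191
realised/bound (from unrounded values) ≈ 0.1894

0.0191
0.1011


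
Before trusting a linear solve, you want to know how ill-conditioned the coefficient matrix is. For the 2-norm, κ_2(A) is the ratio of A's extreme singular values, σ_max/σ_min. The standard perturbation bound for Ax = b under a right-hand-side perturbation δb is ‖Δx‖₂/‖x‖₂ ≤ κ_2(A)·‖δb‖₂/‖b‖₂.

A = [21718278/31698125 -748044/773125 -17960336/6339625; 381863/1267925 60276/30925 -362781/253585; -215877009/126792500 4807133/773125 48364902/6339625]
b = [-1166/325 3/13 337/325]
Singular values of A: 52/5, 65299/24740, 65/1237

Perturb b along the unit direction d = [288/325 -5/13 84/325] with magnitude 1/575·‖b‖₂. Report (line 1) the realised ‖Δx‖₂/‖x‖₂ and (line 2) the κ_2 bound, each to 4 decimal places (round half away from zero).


σ_max = 52/5, σ_min = 65/1237
κ = σ_max/σ_min = (52/5)/(65/1237) = 197.9200
perturbation bound = 197.9200·1/575 = 0.3442
solve Ax = b  →  x = [-55.7835 -0.1877 -12.1606]
‖b‖ = 3.7417, ‖x‖ = 57.0939
δb = ε·‖b‖·d = [0.0058 -0.0025 0.0017]; solving A·Δx = δb gives ‖Δx‖ = 0.1238
relative error = 0.0022
tightness: 0.0022 against a bound of 0.3442 (unrounded ratio ≈ 0.0063)

0.0022
0.3442


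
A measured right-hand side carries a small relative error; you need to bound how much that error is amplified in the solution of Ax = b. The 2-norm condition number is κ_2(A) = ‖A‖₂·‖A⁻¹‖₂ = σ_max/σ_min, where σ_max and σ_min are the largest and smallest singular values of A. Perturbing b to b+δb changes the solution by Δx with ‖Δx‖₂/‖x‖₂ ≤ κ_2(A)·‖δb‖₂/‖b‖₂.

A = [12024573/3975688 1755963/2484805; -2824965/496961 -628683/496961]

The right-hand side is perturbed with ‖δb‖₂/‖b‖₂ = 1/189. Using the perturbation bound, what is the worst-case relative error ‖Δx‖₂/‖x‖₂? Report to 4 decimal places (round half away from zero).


1.2072

form AᵀA = [2267604497961/54692370496 318875446791/34182731560; 318875446791/34182731560 44859736746/21364207225] with trace 35431966449/813390400 and determinant 1185921/32535616
char-poly roots: 1089/25 and 27225/32535616
κ = σ_max/σ_min = (33/5)/(165/5704) = 228.1600
worst-case relative error ≤ 228.1600 × 1/189 = 1.2072


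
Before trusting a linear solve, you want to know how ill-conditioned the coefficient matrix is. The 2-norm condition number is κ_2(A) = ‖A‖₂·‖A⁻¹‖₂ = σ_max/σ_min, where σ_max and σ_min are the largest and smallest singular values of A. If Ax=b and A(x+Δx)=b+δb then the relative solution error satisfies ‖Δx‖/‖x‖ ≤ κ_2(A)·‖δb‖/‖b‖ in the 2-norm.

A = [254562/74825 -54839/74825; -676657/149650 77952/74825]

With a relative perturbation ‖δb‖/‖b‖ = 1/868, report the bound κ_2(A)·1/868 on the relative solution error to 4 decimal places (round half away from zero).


form AᵀA = [28682877721/895804900 -64533294/8958049; -64533294/8958049 363353209/223951225] with trace 17927597/532900 and determinant 707281/13322500
λ_max, λ_min = (17927597/532900 ± √12853537143489/11359296400)/2 = 841/25, 841/532900
so κ_2 = √((841/25) / (841/532900)) = 146.0000
perturbation bound = 146.0000·1/868 = 0.1682

0.1682


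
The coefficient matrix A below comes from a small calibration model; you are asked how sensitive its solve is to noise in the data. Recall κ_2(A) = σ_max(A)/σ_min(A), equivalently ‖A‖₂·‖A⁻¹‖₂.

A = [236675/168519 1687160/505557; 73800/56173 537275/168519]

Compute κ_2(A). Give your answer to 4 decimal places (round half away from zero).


form AᵀA = [124890625/33767721 899128000/101303163; 899128000/101303163 6473827225/303909489] with trace 44957650/1798281 and determinant 15625/1798281
char-poly roots: 25 and 625/1798281
so κ_2 = √(25 / (625/1798281)) = 268.2000

268.2000


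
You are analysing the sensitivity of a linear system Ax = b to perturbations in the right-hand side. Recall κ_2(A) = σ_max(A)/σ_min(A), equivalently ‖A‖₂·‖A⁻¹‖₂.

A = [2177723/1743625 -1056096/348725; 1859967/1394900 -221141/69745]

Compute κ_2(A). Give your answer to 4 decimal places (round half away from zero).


M = AᵀA = [14851053733/4449250000 -1781982279/222462500; -1781982279/222462500 213840877/11123125]. tr(M)=7722108041/342250000, det(M)=130321/21390625
solving λ² − 7722108041/342250000·λ + 130321/21390625 = 0 gives λ = 361/16, 5776/21390625
σ_max=√(361/16)=(19/4), σ_min=√(5776/21390625)=(76/4625) → κ = 289.0625

289.0625
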